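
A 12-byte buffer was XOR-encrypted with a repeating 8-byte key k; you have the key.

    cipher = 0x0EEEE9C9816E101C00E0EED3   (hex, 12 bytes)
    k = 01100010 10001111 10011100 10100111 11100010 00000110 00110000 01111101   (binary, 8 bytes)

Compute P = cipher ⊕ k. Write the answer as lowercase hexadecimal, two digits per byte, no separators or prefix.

6c61756e63682061626f7274

The 8-byte key repeats, so the effective keystream is 62 8f 9c a7 e2 06 30 7d 62 8f 9c a7.
byte 0: 0e XOR 62 = 6c
byte 1: ee XOR 8f = 61
byte 2: e9 XOR 9c = 75
byte 3: c9 XOR a7 = 6e
byte 4: 81 XOR e2 = 63
byte 5: 6e XOR 06 = 68
byte 6: 10 XOR 30 = 20
byte 7: 1c XOR 7d = 61
byte 8: 00 XOR 62 = 62
byte 9: e0 XOR 8f = 6f
byte 10: ee XOR 9c = 72
byte 11: d3 XOR a7 = 74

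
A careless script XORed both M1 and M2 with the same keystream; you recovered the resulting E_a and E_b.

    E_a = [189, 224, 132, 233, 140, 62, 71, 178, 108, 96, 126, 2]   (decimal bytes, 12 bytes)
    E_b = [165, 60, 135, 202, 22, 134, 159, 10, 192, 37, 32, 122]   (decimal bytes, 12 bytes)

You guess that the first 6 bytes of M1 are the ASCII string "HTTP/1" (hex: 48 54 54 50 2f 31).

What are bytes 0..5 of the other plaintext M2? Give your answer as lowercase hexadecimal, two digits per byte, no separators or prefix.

First, E_a ⊕ E_b = (M1 ⊕ K) ⊕ (M2 ⊕ K) = M1 ⊕ M2, so the key drops out. Then M2 = (M1 ⊕ M2) ⊕ M1 over the first 6 bytes.
byte 0: (bd ^ a5) ^ 48 = 18 ^ 48 = 50
byte 1: (e0 ^ 3c) ^ 54 = dc ^ 54 = 88
byte 2: (84 ^ 87) ^ 54 = 03 ^ 54 = 57
byte 3: (e9 ^ ca) ^ 50 = 23 ^ 50 = 73
byte 4: (8c ^ 16) ^ 2f = 9a ^ 2f = b5
byte 5: (3e ^ 86) ^ 31 = b8 ^ 31 = 89

50885773b589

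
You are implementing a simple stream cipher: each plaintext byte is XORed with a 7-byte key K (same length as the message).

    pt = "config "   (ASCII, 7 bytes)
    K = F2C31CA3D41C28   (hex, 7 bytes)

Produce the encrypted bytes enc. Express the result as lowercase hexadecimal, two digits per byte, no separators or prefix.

63 XOR f2 = 91
6f XOR c3 = ac
6e XOR 1c = 72
66 XOR a3 = c5
69 XOR d4 = bd
67 XOR 1c = 7b
20 XOR 28 = 08

91ac72c5bd7b08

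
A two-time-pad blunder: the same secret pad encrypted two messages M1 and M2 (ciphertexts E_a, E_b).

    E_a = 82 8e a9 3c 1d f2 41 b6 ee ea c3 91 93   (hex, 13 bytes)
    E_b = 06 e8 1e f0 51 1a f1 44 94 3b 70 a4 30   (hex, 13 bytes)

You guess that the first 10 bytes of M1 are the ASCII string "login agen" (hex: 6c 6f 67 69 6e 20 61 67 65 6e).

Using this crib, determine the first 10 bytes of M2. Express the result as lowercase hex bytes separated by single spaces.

First, E_a ⊕ E_b = (M1 ⊕ K) ⊕ (M2 ⊕ K) = M1 ⊕ M2, so the key drops out. Then M2 = (M1 ⊕ M2) ⊕ M1 over the first 10 bytes.
byte 0: (82 xor 06) xor 6c = 84 xor 6c = e8
byte 1: (8e xor e8) xor 6f = 66 xor 6f = 09
byte 2: (a9 xor 1e) xor 67 = b7 xor 67 = d0
byte 3: (3c xor f0) xor 69 = cc xor 69 = a5
byte 4: (1d xor 51) xor 6e = 4c xor 6e = 22
byte 5: (f2 xor 1a) xor 20 = e8 xor 20 = c8
byte 6: (41 xor f1) xor 61 = b0 xor 61 = d1
byte 7: (b6 xor 44) xor 67 = f2 xor 67 = 95
byte 8: (ee xor 94) xor 65 = 7a xor 65 = 1f
byte 9: (ea xor 3b) xor 6e = d1 xor 6e = bf

e8 09 d0 a5 22 c8 d1 95 1f bf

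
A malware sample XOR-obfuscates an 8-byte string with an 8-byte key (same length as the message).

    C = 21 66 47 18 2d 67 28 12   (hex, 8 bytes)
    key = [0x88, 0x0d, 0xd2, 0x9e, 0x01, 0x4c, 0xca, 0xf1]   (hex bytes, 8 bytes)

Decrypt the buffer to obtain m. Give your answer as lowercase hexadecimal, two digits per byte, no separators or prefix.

21 xor 88 = a9
66 xor 0d = 6b
47 xor d2 = 95
18 xor 9e = 86
2d xor 01 = 2c
67 xor 4c = 2b
28 xor ca = e2
12 xor f1 = e3

a96b95862c2be2e3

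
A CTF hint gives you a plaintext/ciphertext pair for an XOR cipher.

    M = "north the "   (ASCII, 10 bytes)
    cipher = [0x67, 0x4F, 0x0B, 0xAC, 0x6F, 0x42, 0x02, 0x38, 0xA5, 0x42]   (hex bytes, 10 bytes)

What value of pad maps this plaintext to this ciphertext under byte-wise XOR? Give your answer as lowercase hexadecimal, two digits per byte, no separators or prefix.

092079d807627650c062

Since cipher = M ⊕ pad, XORing both sides with M gives pad = M ⊕ cipher.
6e ⊕ 67 = 09
6f ⊕ 4f = 20
72 ⊕ 0b = 79
74 ⊕ ac = d8
68 ⊕ 6f = 07
20 ⊕ 42 = 62
74 ⊕ 02 = 76
68 ⊕ 38 = 50
65 ⊕ a5 = c0
20 ⊕ 42 = 62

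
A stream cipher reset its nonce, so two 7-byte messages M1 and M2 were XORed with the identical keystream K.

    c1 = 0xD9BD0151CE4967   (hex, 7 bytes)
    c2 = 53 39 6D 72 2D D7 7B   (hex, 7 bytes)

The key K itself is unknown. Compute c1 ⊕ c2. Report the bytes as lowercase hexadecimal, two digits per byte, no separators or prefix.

c1 ⊕ c2 = (M1 ⊕ K) ⊕ (M2 ⊕ K) = M1 ⊕ M2 — the shared key cancels under XOR.
d9 xor 53 = 8a
bd xor 39 = 84
01 xor 6d = 6c
51 xor 72 = 23
ce xor 2d = e3
49 xor d7 = 9e
67 xor 7b = 1c

8a846c23e39e1c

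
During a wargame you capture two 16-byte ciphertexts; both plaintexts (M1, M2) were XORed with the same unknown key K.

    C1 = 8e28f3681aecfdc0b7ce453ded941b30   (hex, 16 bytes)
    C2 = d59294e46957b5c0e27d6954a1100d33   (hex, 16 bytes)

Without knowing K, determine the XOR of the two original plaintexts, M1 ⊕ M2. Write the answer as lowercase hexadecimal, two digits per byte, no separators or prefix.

C1 ⊕ C2 = (M1 ⊕ K) ⊕ (M2 ⊕ K) = M1 ⊕ M2 — the shared key cancels under XOR.
10001110 ^ 11010101 = 01011011
00101000 ^ 10010010 = 10111010
11110011 ^ 10010100 = 01100111
01101000 ^ 11100100 = 10001100
00011010 ^ 01101001 = 01110011
11101100 ^ 01010111 = 10111011
11111101 ^ 10110101 = 01001000
11000000 ^ 11000000 = 00000000
10110111 ^ 11100010 = 01010101
11001110 ^ 01111101 = 10110011
01000101 ^ 01101001 = 00101100
00111101 ^ 01010100 = 01101001
11101101 ^ 10100001 = 01001100
10010100 ^ 00010000 = 10000100
00011011 ^ 00001101 = 00010110
00110000 ^ 00110011 = 00000011

5bba678c73bb480055b32c694c841603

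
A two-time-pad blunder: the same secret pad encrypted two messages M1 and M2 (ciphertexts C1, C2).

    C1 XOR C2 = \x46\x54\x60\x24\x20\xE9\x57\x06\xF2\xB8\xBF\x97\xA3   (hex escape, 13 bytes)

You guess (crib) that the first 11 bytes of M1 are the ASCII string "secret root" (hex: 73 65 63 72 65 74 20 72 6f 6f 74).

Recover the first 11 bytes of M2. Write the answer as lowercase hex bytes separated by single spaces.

Since C1 ⊕ C2 = M1 ⊕ M2, XORing with the guessed M1 bytes yields the corresponding M2 bytes: M2 = (C1 ⊕ C2) ⊕ M1.
byte 0: 46 XOR 73 = 35
byte 1: 54 XOR 65 = 31
byte 2: 60 XOR 63 = 03
byte 3: 24 XOR 72 = 56
byte 4: 20 XOR 65 = 45
byte 5: e9 XOR 74 = 9d
byte 6: 57 XOR 20 = 77
byte 7: 06 XOR 72 = 74
byte 8: f2 XOR 6f = 9d
byte 9: b8 XOR 6f = d7
byte 10: bf XOR 74 = cb

35 31 03 56 45 9d 77 74 9d d7 cb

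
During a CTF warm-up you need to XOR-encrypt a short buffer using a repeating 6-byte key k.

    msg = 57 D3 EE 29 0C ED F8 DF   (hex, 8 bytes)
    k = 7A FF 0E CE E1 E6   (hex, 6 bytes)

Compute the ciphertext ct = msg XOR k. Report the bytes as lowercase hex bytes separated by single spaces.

The 6-byte key repeats, so the effective keystream is 7a ff 0e ce e1 e6 7a ff.
byte 0: 57 ⊕ 7a = 2d
byte 1: d3 ⊕ ff = 2c
byte 2: ee ⊕ 0e = e0
byte 3: 29 ⊕ ce = e7
byte 4: 0c ⊕ e1 = ed
byte 5: ed ⊕ e6 = 0b
byte 6: f8 ⊕ 7a = 82
byte 7: df ⊕ ff = 20

2d 2c e0 e7 ed 0b 82 20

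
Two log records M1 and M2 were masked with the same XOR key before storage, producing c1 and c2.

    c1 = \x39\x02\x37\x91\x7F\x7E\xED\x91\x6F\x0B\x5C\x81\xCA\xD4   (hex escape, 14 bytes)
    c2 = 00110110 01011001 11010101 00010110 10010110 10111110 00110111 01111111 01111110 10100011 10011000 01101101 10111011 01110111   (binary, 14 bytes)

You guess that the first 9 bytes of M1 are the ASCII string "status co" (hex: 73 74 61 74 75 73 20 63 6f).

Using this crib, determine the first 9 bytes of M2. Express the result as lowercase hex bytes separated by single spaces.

7c 2f 83 f3 9c b3 fa 8d 7e

First, c1 ⊕ c2 = (M1 ⊕ K) ⊕ (M2 ⊕ K) = M1 ⊕ M2, so the key drops out. Then M2 = (M1 ⊕ M2) ⊕ M1 over the first 9 bytes.
byte 0: (39 xor 36) xor 73 = 0f xor 73 = 7c
byte 1: (02 xor 59) xor 74 = 5b xor 74 = 2f
byte 2: (37 xor d5) xor 61 = e2 xor 61 = 83
byte 3: (91 xor 16) xor 74 = 87 xor 74 = f3
byte 4: (7f xor 96) xor 75 = e9 xor 75 = 9c
byte 5: (7e xor be) xor 73 = c0 xor 73 = b3
byte 6: (ed xor 37) xor 20 = da xor 20 = fa
byte 7: (91 xor 7f) xor 63 = ee xor 63 = 8d
byte 8: (6f xor 7e) xor 6f = 11 xor 6f = 7e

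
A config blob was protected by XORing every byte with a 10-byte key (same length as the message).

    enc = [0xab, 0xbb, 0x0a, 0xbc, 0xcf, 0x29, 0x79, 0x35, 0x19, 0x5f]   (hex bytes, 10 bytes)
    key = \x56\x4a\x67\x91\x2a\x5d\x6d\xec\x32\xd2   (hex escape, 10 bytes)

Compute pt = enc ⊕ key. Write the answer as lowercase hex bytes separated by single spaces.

XOR is its own inverse, so applying the key byte-wise gives the result directly.
10101011 ^ 01010110 = 11111101
10111011 ^ 01001010 = 11110001
00001010 ^ 01100111 = 01101101
10111100 ^ 10010001 = 00101101
11001111 ^ 00101010 = 11100101
00101001 ^ 01011101 = 01110100
01111001 ^ 01101101 = 00010100
00110101 ^ 11101100 = 11011001
00011001 ^ 00110010 = 00101011
01011111 ^ 11010010 = 10001101

fd f1 6d 2d e5 74 14 d9 2b 8d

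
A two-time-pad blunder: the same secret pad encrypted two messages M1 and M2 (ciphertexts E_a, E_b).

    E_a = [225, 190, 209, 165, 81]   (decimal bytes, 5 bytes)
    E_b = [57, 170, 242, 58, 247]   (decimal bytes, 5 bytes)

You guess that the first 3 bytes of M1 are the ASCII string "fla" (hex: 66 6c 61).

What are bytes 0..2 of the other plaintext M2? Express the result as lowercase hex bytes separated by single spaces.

be 78 42

First, E_a ⊕ E_b = (M1 ⊕ K) ⊕ (M2 ⊕ K) = M1 ⊕ M2, so the key drops out. Then M2 = (M1 ⊕ M2) ⊕ M1 over the first 3 bytes.
byte 0: (e1 ^ 39) ^ 66 = d8 ^ 66 = be
byte 1: (be ^ aa) ^ 6c = 14 ^ 6c = 78
byte 2: (d1 ^ f2) ^ 61 = 23 ^ 61 = 42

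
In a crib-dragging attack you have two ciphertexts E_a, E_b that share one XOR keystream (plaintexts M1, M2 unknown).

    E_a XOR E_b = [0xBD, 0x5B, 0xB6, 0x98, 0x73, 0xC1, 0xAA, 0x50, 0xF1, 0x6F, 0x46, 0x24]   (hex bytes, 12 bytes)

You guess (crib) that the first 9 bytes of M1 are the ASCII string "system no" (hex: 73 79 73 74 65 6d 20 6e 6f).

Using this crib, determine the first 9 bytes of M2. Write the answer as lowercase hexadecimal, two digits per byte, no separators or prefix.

Since E_a ⊕ E_b = M1 ⊕ M2, XORing with the guessed M1 bytes yields the corresponding M2 bytes: M2 = (E_a ⊕ E_b) ⊕ M1.
189 XOR 115 = 206
 91 XOR 121 =  34
182 XOR 115 = 197
152 XOR 116 = 236
115 XOR 101 =  22
193 XOR 109 = 172
170 XOR  32 = 138
 80 XOR 110 =  62
241 XOR 111 = 158

ce22c5ec16ac8a3e9e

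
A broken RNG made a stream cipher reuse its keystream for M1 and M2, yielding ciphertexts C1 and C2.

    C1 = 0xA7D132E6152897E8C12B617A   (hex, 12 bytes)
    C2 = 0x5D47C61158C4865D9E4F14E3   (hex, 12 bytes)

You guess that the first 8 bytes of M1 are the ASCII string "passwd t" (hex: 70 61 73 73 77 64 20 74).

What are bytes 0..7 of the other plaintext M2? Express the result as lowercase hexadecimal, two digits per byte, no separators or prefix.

8af787843a8831c1

First, C1 ⊕ C2 = (M1 ⊕ K) ⊕ (M2 ⊕ K) = M1 ⊕ M2, so the key drops out. Then M2 = (M1 ⊕ M2) ⊕ M1 over the first 8 bytes.
byte 0: (a7 ⊕ 5d) ⊕ 70 = fa ⊕ 70 = 8a
byte 1: (d1 ⊕ 47) ⊕ 61 = 96 ⊕ 61 = f7
byte 2: (32 ⊕ c6) ⊕ 73 = f4 ⊕ 73 = 87
byte 3: (e6 ⊕ 11) ⊕ 73 = f7 ⊕ 73 = 84
byte 4: (15 ⊕ 58) ⊕ 77 = 4d ⊕ 77 = 3a
byte 5: (28 ⊕ c4) ⊕ 64 = ec ⊕ 64 = 88
byte 6: (97 ⊕ 86) ⊕ 20 = 11 ⊕ 20 = 31
byte 7: (e8 ⊕ 5d) ⊕ 74 = b5 ⊕ 74 = c1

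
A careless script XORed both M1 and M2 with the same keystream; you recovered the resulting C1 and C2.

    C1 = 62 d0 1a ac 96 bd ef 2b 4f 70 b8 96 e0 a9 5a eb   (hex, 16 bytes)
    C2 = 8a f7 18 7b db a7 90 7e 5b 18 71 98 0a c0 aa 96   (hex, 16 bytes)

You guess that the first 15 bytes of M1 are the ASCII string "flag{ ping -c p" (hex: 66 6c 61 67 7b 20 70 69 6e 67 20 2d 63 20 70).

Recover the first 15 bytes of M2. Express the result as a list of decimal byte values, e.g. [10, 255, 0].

First, C1 ⊕ C2 = (M1 ⊕ K) ⊕ (M2 ⊕ K) = M1 ⊕ M2, so the key drops out. Then M2 = (M1 ⊕ M2) ⊕ M1 over the first 15 bytes.
byte 0: (62 ⊕ 8a) ⊕ 66 = e8 ⊕ 66 = 8e
byte 1: (d0 ⊕ f7) ⊕ 6c = 27 ⊕ 6c = 4b
byte 2: (1a ⊕ 18) ⊕ 61 = 02 ⊕ 61 = 63
byte 3: (ac ⊕ 7b) ⊕ 67 = d7 ⊕ 67 = b0
byte 4: (96 ⊕ db) ⊕ 7b = 4d ⊕ 7b = 36
byte 5: (bd ⊕ a7) ⊕ 20 = 1a ⊕ 20 = 3a
byte 6: (ef ⊕ 90) ⊕ 70 = 7f ⊕ 70 = 0f
byte 7: (2b ⊕ 7e) ⊕ 69 = 55 ⊕ 69 = 3c
byte 8: (4f ⊕ 5b) ⊕ 6e = 14 ⊕ 6e = 7a
byte 9: (70 ⊕ 18) ⊕ 67 = 68 ⊕ 67 = 0f
byte 10: (b8 ⊕ 71) ⊕ 20 = c9 ⊕ 20 = e9
byte 11: (96 ⊕ 98) ⊕ 2d = 0e ⊕ 2d = 23
byte 12: (e0 ⊕ 0a) ⊕ 63 = ea ⊕ 63 = 89
byte 13: (a9 ⊕ c0) ⊕ 20 = 69 ⊕ 20 = 49
byte 14: (5a ⊕ aa) ⊕ 70 = f0 ⊕ 70 = 80

[142, 75, 99, 176, 54, 58, 15, 60, 122, 15, 233, 35, 137, 73, 128]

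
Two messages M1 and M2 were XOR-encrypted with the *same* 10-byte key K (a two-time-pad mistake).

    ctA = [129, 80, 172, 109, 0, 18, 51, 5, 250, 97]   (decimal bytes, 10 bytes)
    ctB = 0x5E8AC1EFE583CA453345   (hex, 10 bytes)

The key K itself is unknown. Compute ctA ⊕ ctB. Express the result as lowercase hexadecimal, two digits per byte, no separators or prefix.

ctA ⊕ ctB = (M1 ⊕ K) ⊕ (M2 ⊕ K) = M1 ⊕ M2 — the shared key cancels under XOR.
81 xor 5e = df
50 xor 8a = da
ac xor c1 = 6d
6d xor ef = 82
00 xor e5 = e5
12 xor 83 = 91
33 xor ca = f9
05 xor 45 = 40
fa xor 33 = c9
61 xor 45 = 24

dfda6d82e591f940c924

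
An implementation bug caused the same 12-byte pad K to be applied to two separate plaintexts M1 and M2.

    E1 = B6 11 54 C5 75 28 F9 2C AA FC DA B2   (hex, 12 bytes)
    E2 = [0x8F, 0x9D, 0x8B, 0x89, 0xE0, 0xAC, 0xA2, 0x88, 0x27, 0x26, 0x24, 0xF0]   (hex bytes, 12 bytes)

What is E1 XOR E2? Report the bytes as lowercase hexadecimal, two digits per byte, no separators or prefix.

E1 ⊕ E2 = (M1 ⊕ K) ⊕ (M2 ⊕ K) = M1 ⊕ M2 — the shared key cancels under XOR.
10110110 XOR 10001111 = 00111001
00010001 XOR 10011101 = 10001100
01010100 XOR 10001011 = 11011111
11000101 XOR 10001001 = 01001100
01110101 XOR 11100000 = 10010101
00101000 XOR 10101100 = 10000100
11111001 XOR 10100010 = 01011011
00101100 XOR 10001000 = 10100100
10101010 XOR 00100111 = 10001101
11111100 XOR 00100110 = 11011010
11011010 XOR 00100100 = 11111110
10110010 XOR 11110000 = 01000010

398cdf4c95845ba48ddafe42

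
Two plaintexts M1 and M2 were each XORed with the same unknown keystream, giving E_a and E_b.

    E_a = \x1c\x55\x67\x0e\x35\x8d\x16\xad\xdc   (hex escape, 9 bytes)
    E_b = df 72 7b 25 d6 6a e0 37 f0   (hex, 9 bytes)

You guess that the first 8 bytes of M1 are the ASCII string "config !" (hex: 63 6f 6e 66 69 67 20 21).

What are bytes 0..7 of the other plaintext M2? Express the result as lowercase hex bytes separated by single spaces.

a0 48 72 4d 8a 80 d6 bb

First, E_a ⊕ E_b = (M1 ⊕ K) ⊕ (M2 ⊕ K) = M1 ⊕ M2, so the key drops out. Then M2 = (M1 ⊕ M2) ⊕ M1 over the first 8 bytes.
byte 0: (1c xor df) xor 63 = c3 xor 63 = a0
byte 1: (55 xor 72) xor 6f = 27 xor 6f = 48
byte 2: (67 xor 7b) xor 6e = 1c xor 6e = 72
byte 3: (0e xor 25) xor 66 = 2b xor 66 = 4d
byte 4: (35 xor d6) xor 69 = e3 xor 69 = 8a
byte 5: (8d xor 6a) xor 67 = e7 xor 67 = 80
byte 6: (16 xor e0) xor 20 = f6 xor 20 = d6
byte 7: (ad xor 37) xor 21 = 9a xor 21 = bb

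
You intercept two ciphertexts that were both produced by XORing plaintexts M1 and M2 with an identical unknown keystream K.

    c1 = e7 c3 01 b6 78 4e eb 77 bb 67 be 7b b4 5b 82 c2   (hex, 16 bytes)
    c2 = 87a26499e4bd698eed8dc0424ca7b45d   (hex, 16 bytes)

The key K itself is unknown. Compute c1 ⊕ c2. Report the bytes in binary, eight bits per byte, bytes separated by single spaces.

c1 ⊕ c2 = (M1 ⊕ K) ⊕ (M2 ⊕ K) = M1 ⊕ M2 — the shared key cancels under XOR.
e7 xor 87 = 60
c3 xor a2 = 61
01 xor 64 = 65
b6 xor 99 = 2f
78 xor e4 = 9c
4e xor bd = f3
eb xor 69 = 82
77 xor 8e = f9
bb xor ed = 56
67 xor 8d = ea
be xor c0 = 7e
7b xor 42 = 39
b4 xor 4c = f8
5b xor a7 = fc
82 xor b4 = 36
c2 xor 5d = 9f

01100000 01100001 01100101 00101111 10011100 11110011 10000010 11111001 01010110 11101010 01111110 00111001 11111000 11111100 00110110 10011111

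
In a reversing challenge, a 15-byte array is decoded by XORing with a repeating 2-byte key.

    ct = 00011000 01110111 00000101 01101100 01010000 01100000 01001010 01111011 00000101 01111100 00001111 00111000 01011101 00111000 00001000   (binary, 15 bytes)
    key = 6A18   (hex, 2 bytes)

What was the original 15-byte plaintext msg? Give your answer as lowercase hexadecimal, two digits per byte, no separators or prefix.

726f6f743a7820636f646520372062

The 2-byte key repeats, so the effective keystream is 6a 18 6a 18 6a 18 6a 18 6a 18 6a 18 6a 18 6a.
byte 0: 18 XOR 6a = 72
byte 1: 77 XOR 18 = 6f
byte 2: 05 XOR 6a = 6f
byte 3: 6c XOR 18 = 74
byte 4: 50 XOR 6a = 3a
byte 5: 60 XOR 18 = 78
byte 6: 4a XOR 6a = 20
byte 7: 7b XOR 18 = 63
byte 8: 05 XOR 6a = 6f
byte 9: 7c XOR 18 = 64
byte 10: 0f XOR 6a = 65
byte 11: 38 XOR 18 = 20
byte 12: 5d XOR 6a = 37
byte 13: 38 XOR 18 = 20
byte 14: 08 XOR 6a = 62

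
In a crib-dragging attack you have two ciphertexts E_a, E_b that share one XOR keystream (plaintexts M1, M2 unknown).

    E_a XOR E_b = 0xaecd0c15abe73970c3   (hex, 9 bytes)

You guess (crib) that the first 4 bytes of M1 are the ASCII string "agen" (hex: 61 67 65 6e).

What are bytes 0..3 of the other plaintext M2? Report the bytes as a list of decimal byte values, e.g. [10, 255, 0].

[207, 170, 105, 123]

Since E_a ⊕ E_b = M1 ⊕ M2, XORing with the guessed M1 bytes yields the corresponding M2 bytes: M2 = (E_a ⊕ E_b) ⊕ M1.
byte 0: ae ⊕ 61 = cf
byte 1: cd ⊕ 67 = aa
byte 2: 0c ⊕ 65 = 69
byte 3: 15 ⊕ 6e = 7b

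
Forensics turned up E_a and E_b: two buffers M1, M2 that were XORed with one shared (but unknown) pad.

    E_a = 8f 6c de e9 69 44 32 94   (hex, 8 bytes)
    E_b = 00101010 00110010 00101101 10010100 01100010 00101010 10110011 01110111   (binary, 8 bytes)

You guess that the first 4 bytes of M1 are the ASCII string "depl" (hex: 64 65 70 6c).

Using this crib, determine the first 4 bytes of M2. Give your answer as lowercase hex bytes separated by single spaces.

c1 3b 83 11

First, E_a ⊕ E_b = (M1 ⊕ K) ⊕ (M2 ⊕ K) = M1 ⊕ M2, so the key drops out. Then M2 = (M1 ⊕ M2) ⊕ M1 over the first 4 bytes.
byte 0: (8f XOR 2a) XOR 64 = a5 XOR 64 = c1
byte 1: (6c XOR 32) XOR 65 = 5e XOR 65 = 3b
byte 2: (de XOR 2d) XOR 70 = f3 XOR 70 = 83
byte 3: (e9 XOR 94) XOR 6c = 7d XOR 6c = 11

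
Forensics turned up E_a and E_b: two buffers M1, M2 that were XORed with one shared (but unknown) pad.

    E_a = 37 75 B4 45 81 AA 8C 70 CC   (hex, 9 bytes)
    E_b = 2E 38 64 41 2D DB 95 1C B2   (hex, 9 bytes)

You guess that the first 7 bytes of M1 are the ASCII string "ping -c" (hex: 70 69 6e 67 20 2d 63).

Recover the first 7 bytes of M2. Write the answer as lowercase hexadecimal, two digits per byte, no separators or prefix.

6924be638c5c7a

First, E_a ⊕ E_b = (M1 ⊕ K) ⊕ (M2 ⊕ K) = M1 ⊕ M2, so the key drops out. Then M2 = (M1 ⊕ M2) ⊕ M1 over the first 7 bytes.
byte 0: (37 ^ 2e) ^ 70 = 19 ^ 70 = 69
byte 1: (75 ^ 38) ^ 69 = 4d ^ 69 = 24
byte 2: (b4 ^ 64) ^ 6e = d0 ^ 6e = be
byte 3: (45 ^ 41) ^ 67 = 04 ^ 67 = 63
byte 4: (81 ^ 2d) ^ 20 = ac ^ 20 = 8c
byte 5: (aa ^ db) ^ 2d = 71 ^ 2d = 5c
byte 6: (8c ^ 95) ^ 63 = 19 ^ 63 = 7a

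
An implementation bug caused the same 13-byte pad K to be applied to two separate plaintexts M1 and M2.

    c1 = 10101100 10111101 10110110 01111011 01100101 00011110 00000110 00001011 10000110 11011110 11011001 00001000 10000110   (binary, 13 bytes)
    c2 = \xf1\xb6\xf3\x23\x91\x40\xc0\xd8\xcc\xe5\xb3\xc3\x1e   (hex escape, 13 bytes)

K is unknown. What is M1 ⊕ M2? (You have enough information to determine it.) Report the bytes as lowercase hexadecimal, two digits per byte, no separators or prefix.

5d0b4558f45ec6d34a3b6acb98

c1 ⊕ c2 = (M1 ⊕ K) ⊕ (M2 ⊕ K) = M1 ⊕ M2 — the shared key cancels under XOR.
byte 0: ac xor f1 = 5d
byte 1: bd xor b6 = 0b
byte 2: b6 xor f3 = 45
byte 3: 7b xor 23 = 58
byte 4: 65 xor 91 = f4
byte 5: 1e xor 40 = 5e
byte 6: 06 xor c0 = c6
byte 7: 0b xor d8 = d3
byte 8: 86 xor cc = 4a
byte 9: de xor e5 = 3b
byte 10: d9 xor b3 = 6a
byte 11: 08 xor c3 = cb
byte 12: 86 xor 1e = 98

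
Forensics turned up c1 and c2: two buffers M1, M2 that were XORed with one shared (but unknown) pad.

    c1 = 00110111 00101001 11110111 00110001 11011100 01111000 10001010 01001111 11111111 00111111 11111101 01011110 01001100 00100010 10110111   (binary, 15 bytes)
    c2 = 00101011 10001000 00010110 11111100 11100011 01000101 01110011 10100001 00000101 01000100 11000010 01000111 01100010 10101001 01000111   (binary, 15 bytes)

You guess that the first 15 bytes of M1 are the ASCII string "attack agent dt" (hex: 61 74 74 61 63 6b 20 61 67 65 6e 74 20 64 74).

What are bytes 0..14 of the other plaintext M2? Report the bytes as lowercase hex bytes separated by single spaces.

First, c1 ⊕ c2 = (M1 ⊕ K) ⊕ (M2 ⊕ K) = M1 ⊕ M2, so the key drops out. Then M2 = (M1 ⊕ M2) ⊕ M1 over the first 15 bytes.
byte 0: (37 xor 2b) xor 61 = 1c xor 61 = 7d
byte 1: (29 xor 88) xor 74 = a1 xor 74 = d5
byte 2: (f7 xor 16) xor 74 = e1 xor 74 = 95
byte 3: (31 xor fc) xor 61 = cd xor 61 = ac
byte 4: (dc xor e3) xor 63 = 3f xor 63 = 5c
byte 5: (78 xor 45) xor 6b = 3d xor 6b = 56
byte 6: (8a xor 73) xor 20 = f9 xor 20 = d9
byte 7: (4f xor a1) xor 61 = ee xor 61 = 8f
byte 8: (ff xor 05) xor 67 = fa xor 67 = 9d
byte 9: (3f xor 44) xor 65 = 7b xor 65 = 1e
byte 10: (fd xor c2) xor 6e = 3f xor 6e = 51
byte 11: (5e xor 47) xor 74 = 19 xor 74 = 6d
byte 12: (4c xor 62) xor 20 = 2e xor 20 = 0e
byte 13: (22 xor a9) xor 64 = 8b xor 64 = ef
byte 14: (b7 xor 47) xor 74 = f0 xor 74 = 84

7d d5 95 ac 5c 56 d9 8f 9d 1e 51 6d 0e ef 84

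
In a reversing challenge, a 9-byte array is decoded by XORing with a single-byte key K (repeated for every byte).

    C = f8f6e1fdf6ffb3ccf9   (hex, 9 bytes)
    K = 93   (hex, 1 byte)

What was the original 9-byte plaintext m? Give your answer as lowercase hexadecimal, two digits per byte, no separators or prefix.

The 1-byte key repeats, so the effective keystream is 93 93 93 93 93 93 93 93 93.
byte 0: f8 ⊕ 93 = 6b
byte 1: f6 ⊕ 93 = 65
byte 2: e1 ⊕ 93 = 72
byte 3: fd ⊕ 93 = 6e
byte 4: f6 ⊕ 93 = 65
byte 5: ff ⊕ 93 = 6c
byte 6: b3 ⊕ 93 = 20
byte 7: cc ⊕ 93 = 5f
byte 8: f9 ⊕ 93 = 6a

6b65726e656c205f6a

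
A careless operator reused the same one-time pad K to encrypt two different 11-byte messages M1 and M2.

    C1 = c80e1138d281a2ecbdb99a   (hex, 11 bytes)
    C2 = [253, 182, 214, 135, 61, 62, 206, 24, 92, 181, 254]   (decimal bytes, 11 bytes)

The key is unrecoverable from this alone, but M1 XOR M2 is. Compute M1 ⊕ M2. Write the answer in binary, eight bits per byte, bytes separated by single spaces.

00110101 10111000 11000111 10111111 11101111 10111111 01101100 11110100 11100001 00001100 01100100

C1 ⊕ C2 = (M1 ⊕ K) ⊕ (M2 ⊕ K) = M1 ⊕ M2 — the shared key cancels under XOR.
c8 ⊕ fd = 35
0e ⊕ b6 = b8
11 ⊕ d6 = c7
38 ⊕ 87 = bf
d2 ⊕ 3d = ef
81 ⊕ 3e = bf
a2 ⊕ ce = 6c
ec ⊕ 18 = f4
bd ⊕ 5c = e1
b9 ⊕ b5 = 0c
9a ⊕ fe = 64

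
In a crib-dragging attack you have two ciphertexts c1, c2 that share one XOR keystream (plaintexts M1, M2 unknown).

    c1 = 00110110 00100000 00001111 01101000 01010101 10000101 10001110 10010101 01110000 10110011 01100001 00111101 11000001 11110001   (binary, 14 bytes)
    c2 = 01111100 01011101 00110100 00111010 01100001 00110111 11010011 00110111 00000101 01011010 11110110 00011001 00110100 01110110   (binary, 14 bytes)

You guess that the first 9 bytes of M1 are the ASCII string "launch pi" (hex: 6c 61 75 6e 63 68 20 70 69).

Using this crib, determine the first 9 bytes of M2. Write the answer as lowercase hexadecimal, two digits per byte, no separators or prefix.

261c4e3c57da7dd21c

First, c1 ⊕ c2 = (M1 ⊕ K) ⊕ (M2 ⊕ K) = M1 ⊕ M2, so the key drops out. Then M2 = (M1 ⊕ M2) ⊕ M1 over the first 9 bytes.
byte 0: (36 ^ 7c) ^ 6c = 4a ^ 6c = 26
byte 1: (20 ^ 5d) ^ 61 = 7d ^ 61 = 1c
byte 2: (0f ^ 34) ^ 75 = 3b ^ 75 = 4e
byte 3: (68 ^ 3a) ^ 6e = 52 ^ 6e = 3c
byte 4: (55 ^ 61) ^ 63 = 34 ^ 63 = 57
byte 5: (85 ^ 37) ^ 68 = b2 ^ 68 = da
byte 6: (8e ^ d3) ^ 20 = 5d ^ 20 = 7d
byte 7: (95 ^ 37) ^ 70 = a2 ^ 70 = d2
byte 8: (70 ^ 05) ^ 69 = 75 ^ 69 = 1c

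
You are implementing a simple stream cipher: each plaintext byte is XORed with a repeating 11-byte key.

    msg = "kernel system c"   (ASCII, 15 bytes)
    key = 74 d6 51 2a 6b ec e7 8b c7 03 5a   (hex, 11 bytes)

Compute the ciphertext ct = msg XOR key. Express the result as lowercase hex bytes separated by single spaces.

The 11-byte key repeats, so the effective keystream is 74 d6 51 2a 6b ec e7 8b c7 03 5a 74 d6 51 2a.
byte 0: 107 ^ 116 =  31
byte 1: 101 ^ 214 = 179
byte 2: 114 ^  81 =  35
byte 3: 110 ^  42 =  68
byte 4: 101 ^ 107 =  14
byte 5: 108 ^ 236 = 128
byte 6:  32 ^ 231 = 199
byte 7: 115 ^ 139 = 248
byte 8: 121 ^ 199 = 190
byte 9: 115 ^   3 = 112
byte 10: 116 ^  90 =  46
byte 11: 101 ^ 116 =  17
byte 12: 109 ^ 214 = 187
byte 13:  32 ^  81 = 113
byte 14:  99 ^  42 =  73

1f b3 23 44 0e 80 c7 f8 be 70 2e 11 bb 71 49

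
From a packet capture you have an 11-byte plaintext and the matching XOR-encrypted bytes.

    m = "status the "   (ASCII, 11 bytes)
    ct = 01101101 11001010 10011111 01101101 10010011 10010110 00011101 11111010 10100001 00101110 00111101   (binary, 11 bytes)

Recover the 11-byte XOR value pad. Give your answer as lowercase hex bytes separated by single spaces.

1e be fe 19 e6 e5 3d 8e c9 4b 1d

Since ct = m ⊕ pad, XORing both sides with m gives pad = m ⊕ ct.
73 xor 6d = 1e
74 xor ca = be
61 xor 9f = fe
74 xor 6d = 19
75 xor 93 = e6
73 xor 96 = e5
20 xor 1d = 3d
74 xor fa = 8e
68 xor a1 = c9
65 xor 2e = 4b
20 xor 3d = 1d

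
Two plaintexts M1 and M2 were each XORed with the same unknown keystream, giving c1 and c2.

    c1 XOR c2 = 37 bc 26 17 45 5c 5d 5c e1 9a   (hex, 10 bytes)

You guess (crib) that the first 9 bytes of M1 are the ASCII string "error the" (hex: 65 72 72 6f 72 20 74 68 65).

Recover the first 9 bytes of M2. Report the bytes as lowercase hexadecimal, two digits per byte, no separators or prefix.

52ce5478377c293484

Since c1 ⊕ c2 = M1 ⊕ M2, XORing with the guessed M1 bytes yields the corresponding M2 bytes: M2 = (c1 ⊕ c2) ⊕ M1.
byte 0: 00110111 xor 01100101 = 01010010
byte 1: 10111100 xor 01110010 = 11001110
byte 2: 00100110 xor 01110010 = 01010100
byte 3: 00010111 xor 01101111 = 01111000
byte 4: 01000101 xor 01110010 = 00110111
byte 5: 01011100 xor 00100000 = 01111100
byte 6: 01011101 xor 01110100 = 00101001
byte 7: 01011100 xor 01101000 = 00110100
byte 8: 11100001 xor 01100101 = 10000100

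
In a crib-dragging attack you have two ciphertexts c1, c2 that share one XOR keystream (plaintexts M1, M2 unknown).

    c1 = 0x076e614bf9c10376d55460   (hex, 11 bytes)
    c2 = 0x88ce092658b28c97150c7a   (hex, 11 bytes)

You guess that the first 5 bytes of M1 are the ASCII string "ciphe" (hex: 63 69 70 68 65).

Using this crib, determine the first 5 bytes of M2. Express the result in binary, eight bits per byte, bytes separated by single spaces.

11101100 11001001 00011000 00000101 11000100

First, c1 ⊕ c2 = (M1 ⊕ K) ⊕ (M2 ⊕ K) = M1 ⊕ M2, so the key drops out. Then M2 = (M1 ⊕ M2) ⊕ M1 over the first 5 bytes.
byte 0: (07 ^ 88) ^ 63 = 8f ^ 63 = ec
byte 1: (6e ^ ce) ^ 69 = a0 ^ 69 = c9
byte 2: (61 ^ 09) ^ 70 = 68 ^ 70 = 18
byte 3: (4b ^ 26) ^ 68 = 6d ^ 68 = 05
byte 4: (f9 ^ 58) ^ 65 = a1 ^ 65 = c4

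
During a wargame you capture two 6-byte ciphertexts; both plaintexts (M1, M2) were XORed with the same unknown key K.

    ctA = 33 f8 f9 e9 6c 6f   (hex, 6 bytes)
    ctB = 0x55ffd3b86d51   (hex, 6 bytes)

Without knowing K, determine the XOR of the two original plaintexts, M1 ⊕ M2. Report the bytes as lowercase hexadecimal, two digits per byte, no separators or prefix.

ctA ⊕ ctB = (M1 ⊕ K) ⊕ (M2 ⊕ K) = M1 ⊕ M2 — the shared key cancels under XOR.
byte 0: 33 xor 55 = 66
byte 1: f8 xor ff = 07
byte 2: f9 xor d3 = 2a
byte 3: e9 xor b8 = 51
byte 4: 6c xor 6d = 01
byte 5: 6f xor 51 = 3e

66072a51013e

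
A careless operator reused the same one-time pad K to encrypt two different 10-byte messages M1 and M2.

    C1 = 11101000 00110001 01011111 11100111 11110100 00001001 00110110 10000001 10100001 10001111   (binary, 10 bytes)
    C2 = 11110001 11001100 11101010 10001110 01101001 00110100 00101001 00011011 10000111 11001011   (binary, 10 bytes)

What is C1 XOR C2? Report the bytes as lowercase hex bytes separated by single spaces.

C1 ⊕ C2 = (M1 ⊕ K) ⊕ (M2 ⊕ K) = M1 ⊕ M2 — the shared key cancels under XOR.
e8 ⊕ f1 = 19
31 ⊕ cc = fd
5f ⊕ ea = b5
e7 ⊕ 8e = 69
f4 ⊕ 69 = 9d
09 ⊕ 34 = 3d
36 ⊕ 29 = 1f
81 ⊕ 1b = 9a
a1 ⊕ 87 = 26
8f ⊕ cb = 44

19 fd b5 69 9d 3d 1f 9a 26 44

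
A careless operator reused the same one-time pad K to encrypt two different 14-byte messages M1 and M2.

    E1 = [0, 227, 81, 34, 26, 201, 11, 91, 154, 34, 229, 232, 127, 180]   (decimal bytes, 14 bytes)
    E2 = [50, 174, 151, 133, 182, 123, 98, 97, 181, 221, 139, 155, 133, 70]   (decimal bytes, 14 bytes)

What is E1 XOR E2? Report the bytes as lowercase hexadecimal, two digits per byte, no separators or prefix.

E1 ⊕ E2 = (M1 ⊕ K) ⊕ (M2 ⊕ K) = M1 ⊕ M2 — the shared key cancels under XOR.
byte 0: 00 ^ 32 = 32
byte 1: e3 ^ ae = 4d
byte 2: 51 ^ 97 = c6
byte 3: 22 ^ 85 = a7
byte 4: 1a ^ b6 = ac
byte 5: c9 ^ 7b = b2
byte 6: 0b ^ 62 = 69
byte 7: 5b ^ 61 = 3a
byte 8: 9a ^ b5 = 2f
byte 9: 22 ^ dd = ff
byte 10: e5 ^ 8b = 6e
byte 11: e8 ^ 9b = 73
byte 12: 7f ^ 85 = fa
byte 13: b4 ^ 46 = f2

324dc6a7acb2693a2fff6e73faf2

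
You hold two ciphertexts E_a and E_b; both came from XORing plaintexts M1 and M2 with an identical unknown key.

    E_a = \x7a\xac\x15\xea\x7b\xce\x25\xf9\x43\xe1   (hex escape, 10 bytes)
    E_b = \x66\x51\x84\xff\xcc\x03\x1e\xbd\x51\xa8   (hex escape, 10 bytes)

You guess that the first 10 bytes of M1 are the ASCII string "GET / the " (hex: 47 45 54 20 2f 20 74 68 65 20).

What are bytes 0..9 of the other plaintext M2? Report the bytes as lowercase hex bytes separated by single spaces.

5b b8 c5 35 98 ed 4f 2c 77 69

First, E_a ⊕ E_b = (M1 ⊕ K) ⊕ (M2 ⊕ K) = M1 ⊕ M2, so the key drops out. Then M2 = (M1 ⊕ M2) ⊕ M1 over the first 10 bytes.
byte 0: (7a ⊕ 66) ⊕ 47 = 1c ⊕ 47 = 5b
byte 1: (ac ⊕ 51) ⊕ 45 = fd ⊕ 45 = b8
byte 2: (15 ⊕ 84) ⊕ 54 = 91 ⊕ 54 = c5
byte 3: (ea ⊕ ff) ⊕ 20 = 15 ⊕ 20 = 35
byte 4: (7b ⊕ cc) ⊕ 2f = b7 ⊕ 2f = 98
byte 5: (ce ⊕ 03) ⊕ 20 = cd ⊕ 20 = ed
byte 6: (25 ⊕ 1e) ⊕ 74 = 3b ⊕ 74 = 4f
byte 7: (f9 ⊕ bd) ⊕ 68 = 44 ⊕ 68 = 2c
byte 8: (43 ⊕ 51) ⊕ 65 = 12 ⊕ 65 = 77
byte 9: (e1 ⊕ a8) ⊕ 20 = 49 ⊕ 20 = 69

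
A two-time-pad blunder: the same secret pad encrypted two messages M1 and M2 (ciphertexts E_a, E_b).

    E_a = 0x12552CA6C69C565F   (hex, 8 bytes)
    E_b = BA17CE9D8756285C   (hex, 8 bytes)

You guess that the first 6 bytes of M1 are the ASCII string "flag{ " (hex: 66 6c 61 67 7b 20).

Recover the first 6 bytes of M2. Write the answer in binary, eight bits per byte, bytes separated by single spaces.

First, E_a ⊕ E_b = (M1 ⊕ K) ⊕ (M2 ⊕ K) = M1 ⊕ M2, so the key drops out. Then M2 = (M1 ⊕ M2) ⊕ M1 over the first 6 bytes.
byte 0: (12 xor ba) xor 66 = a8 xor 66 = ce
byte 1: (55 xor 17) xor 6c = 42 xor 6c = 2e
byte 2: (2c xor ce) xor 61 = e2 xor 61 = 83
byte 3: (a6 xor 9d) xor 67 = 3b xor 67 = 5c
byte 4: (c6 xor 87) xor 7b = 41 xor 7b = 3a
byte 5: (9c xor 56) xor 20 = ca xor 20 = ea

11001110 00101110 10000011 01011100 00111010 11101010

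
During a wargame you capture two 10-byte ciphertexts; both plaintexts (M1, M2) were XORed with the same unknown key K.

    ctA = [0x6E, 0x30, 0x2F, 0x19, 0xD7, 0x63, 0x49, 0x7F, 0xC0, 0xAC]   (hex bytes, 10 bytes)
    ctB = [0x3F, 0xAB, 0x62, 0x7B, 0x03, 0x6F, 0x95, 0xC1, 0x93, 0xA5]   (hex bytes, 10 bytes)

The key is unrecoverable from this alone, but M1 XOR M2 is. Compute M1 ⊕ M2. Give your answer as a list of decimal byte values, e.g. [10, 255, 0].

ctA ⊕ ctB = (M1 ⊕ K) ⊕ (M2 ⊕ K) = M1 ⊕ M2 — the shared key cancels under XOR.
byte 0: 6e xor 3f = 51
byte 1: 30 xor ab = 9b
byte 2: 2f xor 62 = 4d
byte 3: 19 xor 7b = 62
byte 4: d7 xor 03 = d4
byte 5: 63 xor 6f = 0c
byte 6: 49 xor 95 = dc
byte 7: 7f xor c1 = be
byte 8: c0 xor 93 = 53
byte 9: ac xor a5 = 09

[81, 155, 77, 98, 212, 12, 220, 190, 83, 9]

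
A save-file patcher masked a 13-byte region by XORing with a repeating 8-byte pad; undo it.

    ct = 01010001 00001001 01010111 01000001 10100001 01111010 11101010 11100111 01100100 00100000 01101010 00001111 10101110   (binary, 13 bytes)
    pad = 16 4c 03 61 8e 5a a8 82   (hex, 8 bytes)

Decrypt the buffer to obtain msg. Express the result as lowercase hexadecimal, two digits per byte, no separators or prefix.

474554202f204265726c696e20

The 8-byte key repeats, so the effective keystream is 16 4c 03 61 8e 5a a8 82 16 4c 03 61 8e.
byte 0:  81 XOR  22 =  71
byte 1:   9 XOR  76 =  69
byte 2:  87 XOR   3 =  84
byte 3:  65 XOR  97 =  32
byte 4: 161 XOR 142 =  47
byte 5: 122 XOR  90 =  32
byte 6: 234 XOR 168 =  66
byte 7: 231 XOR 130 = 101
byte 8: 100 XOR  22 = 114
byte 9:  32 XOR  76 = 108
byte 10: 106 XOR   3 = 105
byte 11:  15 XOR  97 = 110
byte 12: 174 XOR 142 =  32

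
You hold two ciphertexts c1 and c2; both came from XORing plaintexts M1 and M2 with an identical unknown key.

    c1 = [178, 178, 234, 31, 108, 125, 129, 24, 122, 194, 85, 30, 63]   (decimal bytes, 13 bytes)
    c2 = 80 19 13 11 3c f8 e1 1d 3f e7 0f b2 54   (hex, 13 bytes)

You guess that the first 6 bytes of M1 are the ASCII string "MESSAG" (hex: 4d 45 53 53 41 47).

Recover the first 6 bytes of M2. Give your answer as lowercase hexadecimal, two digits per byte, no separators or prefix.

First, c1 ⊕ c2 = (M1 ⊕ K) ⊕ (M2 ⊕ K) = M1 ⊕ M2, so the key drops out. Then M2 = (M1 ⊕ M2) ⊕ M1 over the first 6 bytes.
byte 0: (b2 XOR 80) XOR 4d = 32 XOR 4d = 7f
byte 1: (b2 XOR 19) XOR 45 = ab XOR 45 = ee
byte 2: (ea XOR 13) XOR 53 = f9 XOR 53 = aa
byte 3: (1f XOR 11) XOR 53 = 0e XOR 53 = 5d
byte 4: (6c XOR 3c) XOR 41 = 50 XOR 41 = 11
byte 5: (7d XOR f8) XOR 47 = 85 XOR 47 = c2

7feeaa5d11c2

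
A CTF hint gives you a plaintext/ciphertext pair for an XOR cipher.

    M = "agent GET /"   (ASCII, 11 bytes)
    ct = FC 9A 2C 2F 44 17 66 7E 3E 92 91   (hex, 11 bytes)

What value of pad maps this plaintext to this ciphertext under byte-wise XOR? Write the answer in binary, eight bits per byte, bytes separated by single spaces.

Since ct = M ⊕ pad, XORing both sides with M gives pad = M ⊕ ct.
01100001 xor 11111100 = 10011101
01100111 xor 10011010 = 11111101
01100101 xor 00101100 = 01001001
01101110 xor 00101111 = 01000001
01110100 xor 01000100 = 00110000
00100000 xor 00010111 = 00110111
01000111 xor 01100110 = 00100001
01000101 xor 01111110 = 00111011
01010100 xor 00111110 = 01101010
00100000 xor 10010010 = 10110010
00101111 xor 10010001 = 10111110

10011101 11111101 01001001 01000001 00110000 00110111 00100001 00111011 01101010 10110010 10111110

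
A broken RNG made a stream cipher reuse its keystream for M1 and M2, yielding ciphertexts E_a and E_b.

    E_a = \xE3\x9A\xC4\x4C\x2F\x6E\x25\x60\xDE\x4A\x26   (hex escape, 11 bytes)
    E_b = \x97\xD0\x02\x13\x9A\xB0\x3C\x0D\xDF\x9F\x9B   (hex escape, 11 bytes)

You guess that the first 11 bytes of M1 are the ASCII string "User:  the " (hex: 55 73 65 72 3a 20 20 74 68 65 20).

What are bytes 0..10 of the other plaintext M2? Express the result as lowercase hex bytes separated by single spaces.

21 39 a3 2d 8f fe 39 19 69 b0 9d

First, E_a ⊕ E_b = (M1 ⊕ K) ⊕ (M2 ⊕ K) = M1 ⊕ M2, so the key drops out. Then M2 = (M1 ⊕ M2) ⊕ M1 over the first 11 bytes.
byte 0: (e3 xor 97) xor 55 = 74 xor 55 = 21
byte 1: (9a xor d0) xor 73 = 4a xor 73 = 39
byte 2: (c4 xor 02) xor 65 = c6 xor 65 = a3
byte 3: (4c xor 13) xor 72 = 5f xor 72 = 2d
byte 4: (2f xor 9a) xor 3a = b5 xor 3a = 8f
byte 5: (6e xor b0) xor 20 = de xor 20 = fe
byte 6: (25 xor 3c) xor 20 = 19 xor 20 = 39
byte 7: (60 xor 0d) xor 74 = 6d xor 74 = 19
byte 8: (de xor df) xor 68 = 01 xor 68 = 69
byte 9: (4a xor 9f) xor 65 = d5 xor 65 = b0
byte 10: (26 xor 9b) xor 20 = bd xor 20 = 9d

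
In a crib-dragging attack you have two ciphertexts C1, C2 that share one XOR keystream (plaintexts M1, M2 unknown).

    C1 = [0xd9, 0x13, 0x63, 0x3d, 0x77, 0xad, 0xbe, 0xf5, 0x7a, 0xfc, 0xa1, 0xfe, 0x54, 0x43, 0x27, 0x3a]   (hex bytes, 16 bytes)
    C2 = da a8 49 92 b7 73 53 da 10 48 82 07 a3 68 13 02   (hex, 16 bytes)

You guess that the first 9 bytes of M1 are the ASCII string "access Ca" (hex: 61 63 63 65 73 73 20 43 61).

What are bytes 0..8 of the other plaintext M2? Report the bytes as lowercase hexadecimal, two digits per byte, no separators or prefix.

62d849cab3adcd6c0b

First, C1 ⊕ C2 = (M1 ⊕ K) ⊕ (M2 ⊕ K) = M1 ⊕ M2, so the key drops out. Then M2 = (M1 ⊕ M2) ⊕ M1 over the first 9 bytes.
byte 0: (d9 xor da) xor 61 = 03 xor 61 = 62
byte 1: (13 xor a8) xor 63 = bb xor 63 = d8
byte 2: (63 xor 49) xor 63 = 2a xor 63 = 49
byte 3: (3d xor 92) xor 65 = af xor 65 = ca
byte 4: (77 xor b7) xor 73 = c0 xor 73 = b3
byte 5: (ad xor 73) xor 73 = de xor 73 = ad
byte 6: (be xor 53) xor 20 = ed xor 20 = cd
byte 7: (f5 xor da) xor 43 = 2f xor 43 = 6c
byte 8: (7a xor 10) xor 61 = 6a xor 61 = 0b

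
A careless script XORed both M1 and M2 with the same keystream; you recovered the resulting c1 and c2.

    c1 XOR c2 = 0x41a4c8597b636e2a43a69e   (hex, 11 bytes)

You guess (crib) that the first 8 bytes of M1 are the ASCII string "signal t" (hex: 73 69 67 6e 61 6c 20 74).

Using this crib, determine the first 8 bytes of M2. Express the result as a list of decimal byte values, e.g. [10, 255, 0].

Since c1 ⊕ c2 = M1 ⊕ M2, XORing with the guessed M1 bytes yields the corresponding M2 bytes: M2 = (c1 ⊕ c2) ⊕ M1.
41 ⊕ 73 = 32
a4 ⊕ 69 = cd
c8 ⊕ 67 = af
59 ⊕ 6e = 37
7b ⊕ 61 = 1a
63 ⊕ 6c = 0f
6e ⊕ 20 = 4e
2a ⊕ 74 = 5e

[50, 205, 175, 55, 26, 15, 78, 94]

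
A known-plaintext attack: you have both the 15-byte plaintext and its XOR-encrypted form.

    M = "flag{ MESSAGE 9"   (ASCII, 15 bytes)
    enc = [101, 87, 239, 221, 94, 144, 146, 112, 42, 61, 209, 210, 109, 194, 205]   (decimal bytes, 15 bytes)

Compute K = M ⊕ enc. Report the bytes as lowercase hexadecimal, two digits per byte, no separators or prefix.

033b8eba25b0df35796e909528e2f4

Since enc = M ⊕ K, XORing both sides with M gives K = M ⊕ enc.
66 ^ 65 = 03
6c ^ 57 = 3b
61 ^ ef = 8e
67 ^ dd = ba
7b ^ 5e = 25
20 ^ 90 = b0
4d ^ 92 = df
45 ^ 70 = 35
53 ^ 2a = 79
53 ^ 3d = 6e
41 ^ d1 = 90
47 ^ d2 = 95
45 ^ 6d = 28
20 ^ c2 = e2
39 ^ cd = f4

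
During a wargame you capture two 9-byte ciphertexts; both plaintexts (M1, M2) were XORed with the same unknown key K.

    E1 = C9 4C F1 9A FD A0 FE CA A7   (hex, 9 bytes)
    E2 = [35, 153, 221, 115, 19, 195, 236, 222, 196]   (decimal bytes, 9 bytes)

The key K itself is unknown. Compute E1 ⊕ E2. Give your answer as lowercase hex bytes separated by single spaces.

E1 ⊕ E2 = (M1 ⊕ K) ⊕ (M2 ⊕ K) = M1 ⊕ M2 — the shared key cancels under XOR.
byte 0: c9 ^ 23 = ea
byte 1: 4c ^ 99 = d5
byte 2: f1 ^ dd = 2c
byte 3: 9a ^ 73 = e9
byte 4: fd ^ 13 = ee
byte 5: a0 ^ c3 = 63
byte 6: fe ^ ec = 12
byte 7: ca ^ de = 14
byte 8: a7 ^ c4 = 63

ea d5 2c e9 ee 63 12 14 63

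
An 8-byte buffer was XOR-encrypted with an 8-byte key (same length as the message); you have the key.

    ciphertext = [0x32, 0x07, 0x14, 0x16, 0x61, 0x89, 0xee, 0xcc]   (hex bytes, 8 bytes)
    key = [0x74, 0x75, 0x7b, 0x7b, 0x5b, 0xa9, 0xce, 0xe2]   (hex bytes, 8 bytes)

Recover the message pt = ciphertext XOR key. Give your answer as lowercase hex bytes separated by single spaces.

46 72 6f 6d 3a 20 20 2e

XOR is its own inverse, so applying the key byte-wise gives the result directly.
 50 ^ 116 =  70
  7 ^ 117 = 114
 20 ^ 123 = 111
 22 ^ 123 = 109
 97 ^  91 =  58
137 ^ 169 =  32
238 ^ 206 =  32
204 ^ 226 =  46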